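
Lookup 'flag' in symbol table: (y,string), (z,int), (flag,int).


Lookup 'flag' → type int


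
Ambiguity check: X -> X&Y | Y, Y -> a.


precedence layered via separate nonterminal Y: deterministic
Unambiguous


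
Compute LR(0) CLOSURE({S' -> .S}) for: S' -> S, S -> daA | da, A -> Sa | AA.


Start: S' -> .S
For each item with dot before a nonterminal B, add B -> .γ for every B-production
Closure: [S' -> .S, S -> .daA, S -> .da]


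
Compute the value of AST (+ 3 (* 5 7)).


Evaluate inner: (* 5 7) = 35
Evaluate root: (+ 3 35) = 38
Result: 38


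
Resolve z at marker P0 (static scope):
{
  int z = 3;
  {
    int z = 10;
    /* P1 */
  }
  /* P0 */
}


z declared in the same block as P0
z = 3


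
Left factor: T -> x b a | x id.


Common prefix: 'x'
Factored: T -> x T', T' -> b a | id


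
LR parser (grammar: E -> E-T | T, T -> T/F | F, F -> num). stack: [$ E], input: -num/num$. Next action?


shift '-' to continue E -> E-T
Action: shift


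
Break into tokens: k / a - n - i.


Scan left to right, longest-match per lexeme
Tokens: ID(k), OP(/), ID(a), OP(-), ID(n), OP(-), ID(i)


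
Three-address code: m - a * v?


Break into single-operator statements:
t1 = a * v
t2 = m - t1


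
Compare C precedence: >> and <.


'>>' is shift (level 8); '<' is relational (level 7)
Higher level binds tighter
'>>' has higher precedence than '<'


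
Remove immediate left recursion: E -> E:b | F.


Left-recursive alternatives: E:b; non-recursive: F
Introduce E': E -> FE', E' -> :bE' | ε


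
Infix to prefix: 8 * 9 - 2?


left-to-right (same/higher precedence on left): tree is (- (* 8 9) 2)
Prefix: - * 8 9 2


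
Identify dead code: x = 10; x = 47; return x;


first assignment to x is overwritten before any read
Dead: 'x = 10'


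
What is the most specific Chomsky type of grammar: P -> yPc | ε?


Single nonterminal LHS, but y^n c^n is not regular
Classification: Type 2 (Context-Free)


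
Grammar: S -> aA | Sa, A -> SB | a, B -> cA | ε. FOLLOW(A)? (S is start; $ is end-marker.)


$ ∈ FOLLOW(S). For each A -> αBβ: add FIRST(β)\{ε} to FOLLOW(B); if β nullable, add FOLLOW(A).
FOLLOW(A) = {$, a, c}


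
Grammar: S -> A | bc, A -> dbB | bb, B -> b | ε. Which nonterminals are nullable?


A nonterminal is nullable iff some alternative derives ε (directly, or every symbol in it is nullable)
Nullable: {B}


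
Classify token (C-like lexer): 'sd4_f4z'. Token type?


Pattern: letter/underscore followed by alphanumerics, not a keyword
Type: IDENTIFIER


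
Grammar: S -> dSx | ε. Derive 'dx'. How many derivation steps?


Derivation: S => dSx => dx
Steps: 2


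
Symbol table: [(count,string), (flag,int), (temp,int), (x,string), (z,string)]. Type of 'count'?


Lookup 'count' → type string


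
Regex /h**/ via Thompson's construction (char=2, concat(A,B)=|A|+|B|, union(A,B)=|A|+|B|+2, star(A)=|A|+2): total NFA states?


Syntax tree has 1 char leaf(s), 0 union(s), 2 star(s)
chars contribute 1×2 = 2; each union adds +2; each star adds +2
Total: 2 + 0 + 4 = 6 states


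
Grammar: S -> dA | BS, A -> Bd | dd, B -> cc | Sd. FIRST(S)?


Per alternative of S: FIRST(dA) = {d}; FIRST(BS) = {c, d}
FIRST(S) = {c, d}


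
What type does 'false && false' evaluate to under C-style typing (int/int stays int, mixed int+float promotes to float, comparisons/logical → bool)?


Operand types: bool && bool
Rule: logical operators take bool operands and yield bool
Result type: bool


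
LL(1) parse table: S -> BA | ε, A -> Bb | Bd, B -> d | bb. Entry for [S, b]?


For [S, b]: 'b' ∈ FIRST(BA)
Entry: S -> BA


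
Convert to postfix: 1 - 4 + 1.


Left to right (same or higher precedence on left)
Postfix: 1 4 - 1 +


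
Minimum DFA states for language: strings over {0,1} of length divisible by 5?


Track length mod 5: states 0..4, accept at 0
Minimal DFA: 5 states


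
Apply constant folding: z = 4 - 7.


4 - 7 = -3 at compile time
Optimized: z = -3


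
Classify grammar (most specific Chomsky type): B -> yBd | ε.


Single nonterminal LHS, but y^n d^n is not regular
Classification: Type 2 (Context-Free)


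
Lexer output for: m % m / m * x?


Scan left to right, longest-match per lexeme
Tokens: ID(m), OP(%), ID(m), OP(/), ID(m), OP(*), ID(x)


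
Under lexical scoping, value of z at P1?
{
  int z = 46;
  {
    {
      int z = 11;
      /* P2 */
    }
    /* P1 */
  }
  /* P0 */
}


P1's block does not declare z; resolves to the enclosing declaration at depth 0
z = 46


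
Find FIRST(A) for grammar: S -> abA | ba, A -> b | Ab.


Per alternative of A: FIRST(b) = {b}; FIRST(Ab) = {b}
FIRST(A) = {b}


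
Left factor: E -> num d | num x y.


Common prefix: 'num'
Factored: E -> num E', E' -> d | x y


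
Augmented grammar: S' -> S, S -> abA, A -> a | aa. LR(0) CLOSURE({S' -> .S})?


Start: S' -> .S
For each item with dot before a nonterminal B, add B -> .γ for every B-production
Closure: [S' -> .S, S -> .abA]


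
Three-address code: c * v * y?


Break into single-operator statements:
t1 = c * v
t2 = t1 * y


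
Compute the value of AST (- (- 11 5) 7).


Evaluate inner: (- 11 5) = 6
Evaluate root: (- 6 7) = -1
Result: -1


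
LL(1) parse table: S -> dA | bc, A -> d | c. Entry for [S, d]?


For [S, d]: 'd' ∈ FIRST(dA)
Entry: S -> dA


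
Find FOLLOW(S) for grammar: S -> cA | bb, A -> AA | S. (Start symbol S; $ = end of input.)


$ ∈ FOLLOW(S). For each A -> αBβ: add FIRST(β)\{ε} to FOLLOW(B); if β nullable, add FOLLOW(A).
FOLLOW(S) = {$, b, c}


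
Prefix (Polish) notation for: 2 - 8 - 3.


left-to-right (same/higher precedence on left): tree is (- (- 2 8) 3)
Prefix: - - 2 8 3


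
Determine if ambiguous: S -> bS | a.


right-linear, alternatives start with distinct terminals 'b' vs 'a': unique leftmost derivation
Unambiguous


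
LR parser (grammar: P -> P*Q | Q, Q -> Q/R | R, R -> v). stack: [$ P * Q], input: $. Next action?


handle 'P*Q' on top; lookahead ∈ FOLLOW(P) = {*, $}
Action: reduce (P -> P*Q)


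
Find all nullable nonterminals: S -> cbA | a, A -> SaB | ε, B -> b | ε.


A nonterminal is nullable iff some alternative derives ε (directly, or every symbol in it is nullable)
Nullable: {A, B}


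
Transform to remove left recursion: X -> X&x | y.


Left-recursive alternatives: X&x; non-recursive: y
Introduce X': X -> yX', X' -> &xX' | ε


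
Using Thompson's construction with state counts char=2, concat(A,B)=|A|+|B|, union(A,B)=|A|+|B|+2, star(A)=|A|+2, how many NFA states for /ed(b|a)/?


Syntax tree has 4 char leaf(s), 1 union(s), 0 star(s)
chars contribute 4×2 = 8; each union adds +2; each star adds +2
Total: 8 + 2 + 0 = 10 states


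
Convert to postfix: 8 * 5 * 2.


Left to right (same or higher precedence on left)
Postfix: 8 5 * 2 *


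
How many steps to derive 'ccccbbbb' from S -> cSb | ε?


Derivation: S => cSb => ccSbb => cccSbbb => ccccSbbbb => ccccbbbb
Steps: 5


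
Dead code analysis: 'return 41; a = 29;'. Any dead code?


statement follows a return and is unreachable
Dead: 'a = 29'


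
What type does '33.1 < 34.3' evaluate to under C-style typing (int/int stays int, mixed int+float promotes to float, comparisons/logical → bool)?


Operand types: float < float
Rule: comparison yields bool
Result type: bool


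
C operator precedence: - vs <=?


'-' is additive (level 9); '<=' is relational (level 7)
Higher level binds tighter
'-' has higher precedence than '<='


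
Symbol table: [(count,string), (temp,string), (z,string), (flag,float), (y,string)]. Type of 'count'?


Lookup 'count' → type string


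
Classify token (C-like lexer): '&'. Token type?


Pattern: operator symbol
Type: OPERATOR


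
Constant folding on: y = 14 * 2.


14 * 2 = 28 at compile time
Optimized: y = 28


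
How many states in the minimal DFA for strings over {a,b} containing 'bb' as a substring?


KMP-style automaton: 2 progress states + 1 absorbing accept = 3
Minimal DFA: 3 states


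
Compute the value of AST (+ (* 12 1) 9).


Evaluate inner: (* 12 1) = 12
Evaluate root: (+ 12 9) = 21
Result: 21


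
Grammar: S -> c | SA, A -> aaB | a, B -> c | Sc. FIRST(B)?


Per alternative of B: FIRST(c) = {c}; FIRST(Sc) = {c}
FIRST(B) = {c}


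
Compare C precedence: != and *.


'*' is multiplicative (level 10); '!=' is equality (level 6)
Higher level binds tighter
'*' has higher precedence than '!='


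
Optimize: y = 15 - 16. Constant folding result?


15 - 16 = -1 at compile time
Optimized: y = -1


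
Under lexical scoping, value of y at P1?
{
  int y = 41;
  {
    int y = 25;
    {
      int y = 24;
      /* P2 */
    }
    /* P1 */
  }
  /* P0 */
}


y declared in the same block as P1
y = 25


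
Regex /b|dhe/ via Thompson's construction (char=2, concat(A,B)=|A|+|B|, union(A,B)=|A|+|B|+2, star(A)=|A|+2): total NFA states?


Syntax tree has 4 char leaf(s), 1 union(s), 0 star(s)
chars contribute 4×2 = 8; each union adds +2; each star adds +2
Total: 8 + 2 + 0 = 10 states


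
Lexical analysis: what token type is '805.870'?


Pattern: digits with a decimal point
Type: FLOAT_LITERAL


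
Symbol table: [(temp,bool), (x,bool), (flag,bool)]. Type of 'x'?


Lookup 'x' → type bool


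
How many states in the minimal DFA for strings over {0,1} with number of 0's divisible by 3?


Track (count of 0) mod 3: states 0..2, accept at 0
Minimal DFA: 3 states


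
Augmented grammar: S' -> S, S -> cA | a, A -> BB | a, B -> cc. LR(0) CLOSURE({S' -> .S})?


Start: S' -> .S
For each item with dot before a nonterminal B, add B -> .γ for every B-production
Closure: [S' -> .S, S -> .cA, S -> .a]


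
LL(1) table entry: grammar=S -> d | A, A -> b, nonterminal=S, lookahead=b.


For [S, b]: 'b' ∈ FIRST(A)
Entry: S -> A


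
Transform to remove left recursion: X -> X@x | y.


Left-recursive alternatives: X@x; non-recursive: y
Introduce X': X -> yX', X' -> @xX' | ε


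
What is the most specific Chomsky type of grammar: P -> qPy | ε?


Single nonterminal LHS, but q^n y^n is not regular
Classification: Type 2 (Context-Free)


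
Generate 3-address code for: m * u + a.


Break into single-operator statements:
t1 = m * u
t2 = t1 + a


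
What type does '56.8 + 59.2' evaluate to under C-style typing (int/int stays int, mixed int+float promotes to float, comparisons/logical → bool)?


Operand types: float + float
Rule: mixed int/float promotes to float; int/int stays int
Result type: float


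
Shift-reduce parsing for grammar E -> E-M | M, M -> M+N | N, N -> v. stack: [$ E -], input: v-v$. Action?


no handle ('E-' is not any RHS); shift 'v'
Action: shift


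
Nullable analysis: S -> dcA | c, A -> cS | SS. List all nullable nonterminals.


A nonterminal is nullable iff some alternative derives ε (directly, or every symbol in it is nullable)
Nullable: {}


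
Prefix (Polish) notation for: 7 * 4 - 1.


left-to-right (same/higher precedence on left): tree is (- (* 7 4) 1)
Prefix: - * 7 4 1


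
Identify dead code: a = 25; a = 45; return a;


first assignment to a is overwritten before any read
Dead: 'a = 25'


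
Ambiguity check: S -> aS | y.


right-linear, alternatives start with distinct terminals 'a' vs 'y': unique leftmost derivation
Unambiguous


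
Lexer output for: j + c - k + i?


Scan left to right, longest-match per lexeme
Tokens: ID(j), OP(+), ID(c), OP(-), ID(k), OP(+), ID(i)


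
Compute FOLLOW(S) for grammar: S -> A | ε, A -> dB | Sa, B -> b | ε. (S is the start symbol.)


$ ∈ FOLLOW(S). For each A -> αBβ: add FIRST(β)\{ε} to FOLLOW(B); if β nullable, add FOLLOW(A).
FOLLOW(S) = {$, a}


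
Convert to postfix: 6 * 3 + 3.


Left to right (same or higher precedence on left)
Postfix: 6 3 * 3 +


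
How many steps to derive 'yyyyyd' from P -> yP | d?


Derivation: P => yP => yyP => yyyP => yyyyP => yyyyyP => yyyyyd
Steps: 6


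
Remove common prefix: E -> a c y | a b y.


Common prefix: 'a'
Factored: E -> a E', E' -> c y | b y


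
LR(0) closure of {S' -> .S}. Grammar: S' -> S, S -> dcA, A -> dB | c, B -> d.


Start: S' -> .S
For each item with dot before a nonterminal B, add B -> .γ for every B-production
Closure: [S' -> .S, S -> .dcA]


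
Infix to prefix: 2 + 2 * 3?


'*' binds tighter: tree is (+ 2 (* 2 3))
Prefix: + 2 * 2 3


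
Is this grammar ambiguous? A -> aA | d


right-linear, alternatives start with distinct terminals 'a' vs 'd': unique leftmost derivation
Unambiguous


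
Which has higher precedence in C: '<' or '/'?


'/' is multiplicative (level 10); '<' is relational (level 7)
Higher level binds tighter
'/' has higher precedence than '<'


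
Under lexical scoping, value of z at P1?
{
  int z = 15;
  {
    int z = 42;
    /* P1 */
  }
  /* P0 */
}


z declared in the same block as P1
z = 42


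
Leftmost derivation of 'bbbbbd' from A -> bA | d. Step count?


Derivation: A => bA => bbA => bbbA => bbbbA => bbbbbA => bbbbbd
Steps: 6


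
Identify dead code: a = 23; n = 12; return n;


a is assigned but never read
Dead: 'a = 23'


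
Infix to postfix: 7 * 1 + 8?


Left to right (same or higher precedence on left)
Postfix: 7 1 * 8 +


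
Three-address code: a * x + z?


Break into single-operator statements:
t1 = a * x
t2 = t1 + z


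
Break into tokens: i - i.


Scan left to right, longest-match per lexeme
Tokens: ID(i), OP(-), ID(i)


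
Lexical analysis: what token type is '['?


Pattern: delimiter/punctuation
Type: PUNCTUATION


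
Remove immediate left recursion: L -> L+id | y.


Left-recursive alternatives: L+id; non-recursive: y
Introduce L': L -> yL', L' -> +idL' | ε


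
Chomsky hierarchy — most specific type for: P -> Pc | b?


Left-linear: every RHS is a terminal or one nonterminal followed by a terminal
Classification: Type 3 (Regular)


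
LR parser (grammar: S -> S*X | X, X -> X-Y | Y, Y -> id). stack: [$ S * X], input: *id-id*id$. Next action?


handle 'S*X' on top; lookahead ∈ FOLLOW(S) = {*, $}
Action: reduce (S -> S*X)


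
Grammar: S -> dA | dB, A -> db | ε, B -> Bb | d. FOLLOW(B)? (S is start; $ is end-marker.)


$ ∈ FOLLOW(S). For each A -> αBβ: add FIRST(β)\{ε} to FOLLOW(B); if β nullable, add FOLLOW(A).
FOLLOW(B) = {$, b}


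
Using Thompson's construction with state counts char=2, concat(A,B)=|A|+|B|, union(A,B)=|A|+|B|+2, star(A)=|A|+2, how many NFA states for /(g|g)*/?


Syntax tree has 2 char leaf(s), 1 union(s), 1 star(s)
chars contribute 2×2 = 4; each union adds +2; each star adds +2
Total: 4 + 2 + 2 = 8 states


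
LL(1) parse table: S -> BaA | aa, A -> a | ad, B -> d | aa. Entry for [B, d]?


For [B, d]: 'd' ∈ FIRST(d)
Entry: B -> d


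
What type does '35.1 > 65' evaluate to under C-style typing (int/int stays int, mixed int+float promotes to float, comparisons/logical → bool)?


Operand types: float > int
Rule: comparison yields bool
Result type: bool


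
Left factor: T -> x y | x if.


Common prefix: 'x'
Factored: T -> x T', T' -> y | if


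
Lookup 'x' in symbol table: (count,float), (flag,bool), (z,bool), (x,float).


Lookup 'x' → type float


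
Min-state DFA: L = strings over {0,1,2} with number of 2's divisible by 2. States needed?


Track (count of 2) mod 2: states 0..1, accept at 0
Minimal DFA: 2 states


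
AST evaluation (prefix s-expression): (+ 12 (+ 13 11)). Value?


Evaluate inner: (+ 13 11) = 24
Evaluate root: (+ 12 24) = 36
Result: 36


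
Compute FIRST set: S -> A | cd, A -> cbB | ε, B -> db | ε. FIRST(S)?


Per alternative of S: FIRST(A) = {c, ε}; FIRST(cd) = {c}
FIRST(S) = {c, ε}


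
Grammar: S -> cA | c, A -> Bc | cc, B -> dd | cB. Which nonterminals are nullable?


A nonterminal is nullable iff some alternative derives ε (directly, or every symbol in it is nullable)
Nullable: {}


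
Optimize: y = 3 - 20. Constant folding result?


3 - 20 = -17 at compile time
Optimized: y = -17


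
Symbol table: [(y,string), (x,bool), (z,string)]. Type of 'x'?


Lookup 'x' → type bool


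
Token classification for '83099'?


Pattern: digits only
Type: INTEGER_LITERAL


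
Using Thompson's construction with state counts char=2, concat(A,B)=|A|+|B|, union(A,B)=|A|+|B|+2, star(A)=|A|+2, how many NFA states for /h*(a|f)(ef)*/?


Syntax tree has 5 char leaf(s), 1 union(s), 2 star(s)
chars contribute 5×2 = 10; each union adds +2; each star adds +2
Total: 10 + 2 + 4 = 16 states


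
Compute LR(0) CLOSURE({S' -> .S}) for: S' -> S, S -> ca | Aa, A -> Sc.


Start: S' -> .S
For each item with dot before a nonterminal B, add B -> .γ for every B-production
Closure: [S' -> .S, S -> .ca, S -> .Aa, A -> .Sc]


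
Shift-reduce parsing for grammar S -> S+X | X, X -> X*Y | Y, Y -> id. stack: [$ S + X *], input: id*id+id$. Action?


no handle; shift 'id'
Action: shift


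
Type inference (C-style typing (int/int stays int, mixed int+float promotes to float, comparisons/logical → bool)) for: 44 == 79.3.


Operand types: int == float
Rule: comparison yields bool
Result type: bool


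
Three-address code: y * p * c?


Break into single-operator statements:
t1 = y * p
t2 = t1 * c


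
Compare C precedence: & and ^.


'&' is bitwise AND (level 5); '^' is bitwise XOR (level 4)
Higher level binds tighter
'&' has higher precedence than '^'


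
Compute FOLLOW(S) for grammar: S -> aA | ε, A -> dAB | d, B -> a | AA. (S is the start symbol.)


$ ∈ FOLLOW(S). For each A -> αBβ: add FIRST(β)\{ε} to FOLLOW(B); if β nullable, add FOLLOW(A).
FOLLOW(S) = {$}


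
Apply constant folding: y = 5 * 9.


5 * 9 = 45 at compile time
Optimized: y = 45


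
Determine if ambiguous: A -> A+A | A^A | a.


'a+a^a' has two parse trees (no precedence encoded between + and ^)
Ambiguous


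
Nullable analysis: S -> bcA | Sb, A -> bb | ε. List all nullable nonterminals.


A nonterminal is nullable iff some alternative derives ε (directly, or every symbol in it is nullable)
Nullable: {A}


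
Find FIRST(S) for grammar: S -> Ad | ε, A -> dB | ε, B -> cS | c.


Per alternative of S: FIRST(Ad) = {d}; FIRST(ε) = {ε}
FIRST(S) = {d, ε}


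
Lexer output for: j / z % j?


Scan left to right, longest-match per lexeme
Tokens: ID(j), OP(/), ID(z), OP(%), ID(j)


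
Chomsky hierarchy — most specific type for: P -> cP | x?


Right-linear: every RHS is a terminal or a terminal followed by one nonterminal
Classification: Type 3 (Regular)


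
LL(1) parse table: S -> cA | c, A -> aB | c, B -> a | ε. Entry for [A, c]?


For [A, c]: 'c' ∈ FIRST(c)
Entry: A -> c


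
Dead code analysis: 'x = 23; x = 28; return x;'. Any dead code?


first assignment to x is overwritten before any read
Dead: 'x = 23'


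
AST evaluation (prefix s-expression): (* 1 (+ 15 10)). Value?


Evaluate inner: (+ 15 10) = 25
Evaluate root: (* 1 25) = 25
Result: 25


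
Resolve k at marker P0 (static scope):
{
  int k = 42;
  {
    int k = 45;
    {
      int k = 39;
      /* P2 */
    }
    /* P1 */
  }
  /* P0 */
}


k declared in the same block as P0
k = 42


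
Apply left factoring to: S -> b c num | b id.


Common prefix: 'b'
Factored: S -> b S', S' -> c num | id


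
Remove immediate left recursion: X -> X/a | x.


Left-recursive alternatives: X/a; non-recursive: x
Introduce X': X -> xX', X' -> /aX' | ε


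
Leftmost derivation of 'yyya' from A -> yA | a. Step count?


Derivation: A => yA => yyA => yyyA => yyya
Steps: 4


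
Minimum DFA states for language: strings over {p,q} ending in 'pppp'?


Track the longest suffix of input matching a prefix of 'pppp': 5 classes (prefixes of length 0..4)
Minimal DFA: 5 states


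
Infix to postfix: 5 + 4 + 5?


Left to right (same or higher precedence on left)
Postfix: 5 4 + 5 +


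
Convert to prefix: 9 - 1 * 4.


'*' binds tighter: tree is (- 9 (* 1 4))
Prefix: - 9 * 1 4


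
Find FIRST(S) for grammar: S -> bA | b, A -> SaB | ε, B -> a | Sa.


Per alternative of S: FIRST(bA) = {b}; FIRST(b) = {b}
FIRST(S) = {b}


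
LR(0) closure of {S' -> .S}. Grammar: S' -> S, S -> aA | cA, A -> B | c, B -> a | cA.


Start: S' -> .S
For each item with dot before a nonterminal B, add B -> .γ for every B-production
Closure: [S' -> .S, S -> .aA, S -> .cA]


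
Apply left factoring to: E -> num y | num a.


Common prefix: 'num'
Factored: E -> num E', E' -> y | a


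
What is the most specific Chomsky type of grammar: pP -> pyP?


LHS has context (more than one symbol) and |LHS| ≤ |RHS|
Classification: Type 1 (Context-Sensitive)


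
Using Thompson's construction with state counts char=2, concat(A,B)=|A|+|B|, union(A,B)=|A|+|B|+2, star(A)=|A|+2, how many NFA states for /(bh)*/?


Syntax tree has 2 char leaf(s), 0 union(s), 1 star(s)
chars contribute 2×2 = 4; each union adds +2; each star adds +2
Total: 4 + 0 + 2 = 6 states


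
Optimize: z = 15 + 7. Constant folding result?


15 + 7 = 22 at compile time
Optimized: z = 22


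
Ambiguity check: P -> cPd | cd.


balanced c^n…d^n: each string has a unique parse
Unambiguous


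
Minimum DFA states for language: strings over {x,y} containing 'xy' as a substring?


KMP-style automaton: 2 progress states + 1 absorbing accept = 3
Minimal DFA: 3 states


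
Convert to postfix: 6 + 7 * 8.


* has higher precedence, evaluate 7*8 first
Postfix: 6 7 8 * +


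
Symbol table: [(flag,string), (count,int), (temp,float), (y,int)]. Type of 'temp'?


Lookup 'temp' → type float


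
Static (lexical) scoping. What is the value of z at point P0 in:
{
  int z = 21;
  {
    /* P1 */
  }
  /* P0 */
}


z declared in the same block as P0
z = 21


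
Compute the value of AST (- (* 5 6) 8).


Evaluate inner: (* 5 6) = 30
Evaluate root: (- 30 8) = 22
Result: 22


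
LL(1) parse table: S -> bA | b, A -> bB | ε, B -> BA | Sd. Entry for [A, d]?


For [A, d]: ε is nullable and 'd' ∈ FOLLOW(A)
Entry: A -> ε


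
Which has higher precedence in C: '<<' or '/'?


'/' is multiplicative (level 10); '<<' is shift (level 8)
Higher level binds tighter
'/' has higher precedence than '<<'


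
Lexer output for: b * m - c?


Scan left to right, longest-match per lexeme
Tokens: ID(b), OP(*), ID(m), OP(-), ID(c)


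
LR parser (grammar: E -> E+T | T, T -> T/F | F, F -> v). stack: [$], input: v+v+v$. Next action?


no handle on stack; shift 'v'
Action: shift


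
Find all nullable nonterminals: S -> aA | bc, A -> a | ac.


A nonterminal is nullable iff some alternative derives ε (directly, or every symbol in it is nullable)
Nullable: {}


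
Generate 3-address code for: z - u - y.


Break into single-operator statements:
t1 = z - u
t2 = t1 - y


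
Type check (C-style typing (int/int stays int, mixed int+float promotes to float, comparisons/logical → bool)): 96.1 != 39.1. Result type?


Operand types: float != float
Rule: comparison yields bool
Result type: bool


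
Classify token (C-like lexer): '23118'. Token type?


Pattern: digits only
Type: INTEGER_LITERAL


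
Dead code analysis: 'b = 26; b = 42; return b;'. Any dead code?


first assignment to b is overwritten before any read
Dead: 'b = 26'


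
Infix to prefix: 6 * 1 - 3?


left-to-right (same/higher precedence on left): tree is (- (* 6 1) 3)
Prefix: - * 6 1 3


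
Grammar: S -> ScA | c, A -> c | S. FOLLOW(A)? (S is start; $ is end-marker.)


$ ∈ FOLLOW(S). For each A -> αBβ: add FIRST(β)\{ε} to FOLLOW(B); if β nullable, add FOLLOW(A).
FOLLOW(A) = {$, c}


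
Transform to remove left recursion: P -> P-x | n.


Left-recursive alternatives: P-x; non-recursive: n
Introduce P': P -> nP', P' -> -xP' | ε


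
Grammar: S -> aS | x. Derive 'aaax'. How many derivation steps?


Derivation: S => aS => aaS => aaaS => aaax
Steps: 4


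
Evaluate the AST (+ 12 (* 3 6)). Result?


Evaluate inner: (* 3 6) = 18
Evaluate root: (+ 12 18) = 30
Result: 30


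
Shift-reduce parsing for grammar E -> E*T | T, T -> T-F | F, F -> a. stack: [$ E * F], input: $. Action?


'F' (not preceded by T-) is the handle for T -> F
Action: reduce (T -> F)


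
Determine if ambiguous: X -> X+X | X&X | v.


'v+v&v' has two parse trees (no precedence encoded between + and &)
Ambiguous


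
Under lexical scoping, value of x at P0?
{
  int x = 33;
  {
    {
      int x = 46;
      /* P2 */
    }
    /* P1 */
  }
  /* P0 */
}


x declared in the same block as P0
x = 33


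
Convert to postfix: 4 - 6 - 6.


Left to right (same or higher precedence on left)
Postfix: 4 6 - 6 -


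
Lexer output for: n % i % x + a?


Scan left to right, longest-match per lexeme
Tokens: ID(n), OP(%), ID(i), OP(%), ID(x), OP(+), ID(a)


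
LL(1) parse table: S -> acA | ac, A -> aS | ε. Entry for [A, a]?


For [A, a]: 'a' ∈ FIRST(aS)
Entry: A -> aS


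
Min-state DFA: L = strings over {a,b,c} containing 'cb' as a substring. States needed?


KMP-style automaton: 2 progress states + 1 absorbing accept = 3
Minimal DFA: 3 states


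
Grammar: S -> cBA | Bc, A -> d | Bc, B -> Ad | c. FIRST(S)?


Per alternative of S: FIRST(cBA) = {c}; FIRST(Bc) = {c, d}
FIRST(S) = {c, d}


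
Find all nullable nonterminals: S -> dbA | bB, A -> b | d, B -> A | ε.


A nonterminal is nullable iff some alternative derives ε (directly, or every symbol in it is nullable)
Nullable: {B}


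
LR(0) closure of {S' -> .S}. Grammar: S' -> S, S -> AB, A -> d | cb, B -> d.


Start: S' -> .S
For each item with dot before a nonterminal B, add B -> .γ for every B-production
Closure: [S' -> .S, S -> .AB, A -> .d, A -> .cb]


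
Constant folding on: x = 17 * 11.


17 * 11 = 187 at compile time
Optimized: x = 187


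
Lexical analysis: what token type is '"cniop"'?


Pattern: double-quoted sequence
Type: STRING_LITERAL


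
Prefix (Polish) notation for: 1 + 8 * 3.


'*' binds tighter: tree is (+ 1 (* 8 3))
Prefix: + 1 * 8 3


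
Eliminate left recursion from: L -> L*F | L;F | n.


Left-recursive alternatives: L*F, L;F; non-recursive: n
Introduce L': L -> nL', L' -> *FL' | ;FL' | ε


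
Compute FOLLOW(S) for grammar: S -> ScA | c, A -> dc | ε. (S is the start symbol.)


$ ∈ FOLLOW(S). For each A -> αBβ: add FIRST(β)\{ε} to FOLLOW(B); if β nullable, add FOLLOW(A).
FOLLOW(S) = {$, c}


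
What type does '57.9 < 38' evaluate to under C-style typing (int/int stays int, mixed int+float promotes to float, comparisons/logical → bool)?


Operand types: float < int
Rule: comparison yields bool
Result type: bool


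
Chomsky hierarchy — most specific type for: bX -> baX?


LHS has context (more than one symbol) and |LHS| ≤ |RHS|
Classification: Type 1 (Context-Sensitive)


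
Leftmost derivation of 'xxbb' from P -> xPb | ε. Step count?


Derivation: P => xPb => xxPbb => xxbb
Steps: 3


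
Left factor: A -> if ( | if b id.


Common prefix: 'if'
Factored: A -> if A', A' -> ( | b id


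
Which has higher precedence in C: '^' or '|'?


'^' is bitwise XOR (level 4); '|' is bitwise OR (level 3)
Higher level binds tighter
'^' has higher precedence than '|'


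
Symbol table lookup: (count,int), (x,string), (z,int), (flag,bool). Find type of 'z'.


Lookup 'z' → type int


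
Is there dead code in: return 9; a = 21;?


statement follows a return and is unreachable
Dead: 'a = 21'


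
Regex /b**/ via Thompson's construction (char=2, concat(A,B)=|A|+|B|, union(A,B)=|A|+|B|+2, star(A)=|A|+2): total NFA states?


Syntax tree has 1 char leaf(s), 0 union(s), 2 star(s)
chars contribute 1×2 = 2; each union adds +2; each star adds +2
Total: 2 + 0 + 4 = 6 states


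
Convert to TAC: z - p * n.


Break into single-operator statements:
t1 = p * n
t2 = z - t1


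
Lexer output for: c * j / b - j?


Scan left to right, longest-match per lexeme
Tokens: ID(c), OP(*), ID(j), OP(/), ID(b), OP(-), ID(j)


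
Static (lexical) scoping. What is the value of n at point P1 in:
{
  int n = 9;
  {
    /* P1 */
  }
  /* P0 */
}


P1's block does not declare n; resolves to the enclosing declaration at depth 0
n = 9


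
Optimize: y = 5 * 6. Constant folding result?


5 * 6 = 30 at compile time
Optimized: y = 30


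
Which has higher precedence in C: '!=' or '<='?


'<=' is relational (level 7); '!=' is equality (level 6)
Higher level binds tighter
'<=' has higher precedence than '!='


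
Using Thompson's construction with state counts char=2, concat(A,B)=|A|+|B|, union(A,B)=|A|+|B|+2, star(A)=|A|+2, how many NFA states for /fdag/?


Syntax tree has 4 char leaf(s), 0 union(s), 0 star(s)
chars contribute 4×2 = 8; each union adds +2; each star adds +2
Total: 8 + 0 + 0 = 8 states


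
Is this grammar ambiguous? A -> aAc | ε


balanced a^n…c^n: each string has a unique parse
Unambiguous


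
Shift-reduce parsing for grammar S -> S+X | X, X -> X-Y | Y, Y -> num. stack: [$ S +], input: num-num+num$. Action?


no handle ('S+' is not any RHS); shift 'num'
Action: shift


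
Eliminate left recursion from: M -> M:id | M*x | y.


Left-recursive alternatives: M:id, M*x; non-recursive: y
Introduce M': M -> yM', M' -> :idM' | *xM' | ε


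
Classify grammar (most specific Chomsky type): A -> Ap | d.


Left-linear: every RHS is a terminal or one nonterminal followed by a terminal
Classification: Type 3 (Regular)


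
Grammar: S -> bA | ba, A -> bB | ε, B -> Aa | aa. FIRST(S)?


Per alternative of S: FIRST(bA) = {b}; FIRST(ba) = {b}
FIRST(S) = {b}


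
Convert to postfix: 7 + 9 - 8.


Left to right (same or higher precedence on left)
Postfix: 7 9 + 8 -


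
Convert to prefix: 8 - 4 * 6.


'*' binds tighter: tree is (- 8 (* 4 6))
Prefix: - 8 * 4 6


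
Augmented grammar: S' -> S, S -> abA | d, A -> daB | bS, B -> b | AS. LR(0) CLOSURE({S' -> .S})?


Start: S' -> .S
For each item with dot before a nonterminal B, add B -> .γ for every B-production
Closure: [S' -> .S, S -> .abA, S -> .d]


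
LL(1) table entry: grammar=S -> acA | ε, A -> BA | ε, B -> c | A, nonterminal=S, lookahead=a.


For [S, a]: 'a' ∈ FIRST(acA)
Entry: S -> acA


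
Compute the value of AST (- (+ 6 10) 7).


Evaluate inner: (+ 6 10) = 16
Evaluate root: (- 16 7) = 9
Result: 9


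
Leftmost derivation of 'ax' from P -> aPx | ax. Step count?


Derivation: P => ax
Steps: 1


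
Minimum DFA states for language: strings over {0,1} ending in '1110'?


Track the longest suffix of input matching a prefix of '1110': 5 classes (prefixes of length 0..4)
Minimal DFA: 5 states


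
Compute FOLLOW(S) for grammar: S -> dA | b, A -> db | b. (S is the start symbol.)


$ ∈ FOLLOW(S). For each A -> αBβ: add FIRST(β)\{ε} to FOLLOW(B); if β nullable, add FOLLOW(A).
FOLLOW(S) = {$}


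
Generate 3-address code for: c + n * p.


Break into single-operator statements:
t1 = n * p
t2 = c + t1


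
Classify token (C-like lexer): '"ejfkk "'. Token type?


Pattern: double-quoted sequence
Type: STRING_LITERAL


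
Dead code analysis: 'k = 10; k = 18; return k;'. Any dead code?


first assignment to k is overwritten before any read
Dead: 'k = 10'


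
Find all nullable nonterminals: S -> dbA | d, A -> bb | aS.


A nonterminal is nullable iff some alternative derives ε (directly, or every symbol in it is nullable)
Nullable: {}


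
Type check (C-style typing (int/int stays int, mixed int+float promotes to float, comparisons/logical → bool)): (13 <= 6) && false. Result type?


Operand types: bool && bool
Rule: logical operators take bool operands and yield bool
Result type: bool


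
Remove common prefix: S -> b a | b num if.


Common prefix: 'b'
Factored: S -> b S', S' -> a | num if


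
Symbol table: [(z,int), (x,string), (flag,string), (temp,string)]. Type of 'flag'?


Lookup 'flag' → type string


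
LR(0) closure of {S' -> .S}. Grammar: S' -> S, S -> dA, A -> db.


Start: S' -> .S
For each item with dot before a nonterminal B, add B -> .γ for every B-production
Closure: [S' -> .S, S -> .dA]


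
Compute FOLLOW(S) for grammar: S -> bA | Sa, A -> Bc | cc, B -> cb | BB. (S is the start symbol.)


$ ∈ FOLLOW(S). For each A -> αBβ: add FIRST(β)\{ε} to FOLLOW(B); if β nullable, add FOLLOW(A).
FOLLOW(S) = {$, a}


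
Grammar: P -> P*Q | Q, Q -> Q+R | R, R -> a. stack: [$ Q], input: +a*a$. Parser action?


shift '+' to continue Q -> Q+R
Action: shift


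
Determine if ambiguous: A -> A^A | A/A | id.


'id^id/id' has two parse trees (no precedence encoded between ^ and /)
Ambiguous


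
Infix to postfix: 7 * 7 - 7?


Left to right (same or higher precedence on left)
Postfix: 7 7 * 7 -


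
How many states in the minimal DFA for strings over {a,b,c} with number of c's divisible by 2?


Track (count of c) mod 2: states 0..1, accept at 0
Minimal DFA: 2 states


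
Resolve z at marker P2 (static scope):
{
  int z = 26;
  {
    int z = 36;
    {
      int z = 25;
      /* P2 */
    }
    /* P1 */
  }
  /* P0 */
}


z declared in the same block as P2
z = 25


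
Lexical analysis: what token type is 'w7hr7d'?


Pattern: letter/underscore followed by alphanumerics, not a keyword
Type: IDENTIFIER


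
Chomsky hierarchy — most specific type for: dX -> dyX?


LHS has context (more than one symbol) and |LHS| ≤ |RHS|
Classification: Type 1 (Context-Sensitive)


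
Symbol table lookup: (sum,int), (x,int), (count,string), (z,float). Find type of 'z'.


Lookup 'z' → type float


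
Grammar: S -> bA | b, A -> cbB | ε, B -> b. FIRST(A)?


Per alternative of A: FIRST(cbB) = {c}; FIRST(ε) = {ε}
FIRST(A) = {c, ε}


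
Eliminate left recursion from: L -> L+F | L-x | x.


Left-recursive alternatives: L+F, L-x; non-recursive: x
Introduce L': L -> xL', L' -> +FL' | -xL' | ε


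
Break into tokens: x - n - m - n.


Scan left to right, longest-match per lexeme
Tokens: ID(x), OP(-), ID(n), OP(-), ID(m), OP(-), ID(n)


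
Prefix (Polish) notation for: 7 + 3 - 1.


left-to-right (same/higher precedence on left): tree is (- (+ 7 3) 1)
Prefix: - + 7 3 1


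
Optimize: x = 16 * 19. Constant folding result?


16 * 19 = 304 at compile time
Optimized: x = 304


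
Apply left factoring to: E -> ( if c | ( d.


Common prefix: '('
Factored: E -> ( E', E' -> if c | d


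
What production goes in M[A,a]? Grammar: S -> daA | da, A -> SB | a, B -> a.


For [A, a]: 'a' ∈ FIRST(a)
Entry: A -> a


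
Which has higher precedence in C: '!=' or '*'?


'*' is multiplicative (level 10); '!=' is equality (level 6)
Higher level binds tighter
'*' has higher precedence than '!='


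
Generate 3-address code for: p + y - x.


Break into single-operator statements:
t1 = p + y
t2 = t1 - x


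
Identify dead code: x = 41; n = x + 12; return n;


x is read by n's definition; n is returned
No dead code


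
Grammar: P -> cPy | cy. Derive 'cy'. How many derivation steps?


Derivation: P => cy
Steps: 1


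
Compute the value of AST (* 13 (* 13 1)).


Evaluate inner: (* 13 1) = 13
Evaluate root: (* 13 13) = 169
Result: 169


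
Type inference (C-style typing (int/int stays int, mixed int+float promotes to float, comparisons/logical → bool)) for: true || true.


Operand types: bool || bool
Rule: logical operators take bool operands and yield bool
Result type: bool


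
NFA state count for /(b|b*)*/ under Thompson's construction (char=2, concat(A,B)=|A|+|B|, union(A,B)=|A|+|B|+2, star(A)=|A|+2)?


Syntax tree has 2 char leaf(s), 1 union(s), 2 star(s)
chars contribute 2×2 = 4; each union adds +2; each star adds +2
Total: 4 + 2 + 4 = 10 states


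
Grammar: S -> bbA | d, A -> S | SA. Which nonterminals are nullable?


A nonterminal is nullable iff some alternative derives ε (directly, or every symbol in it is nullable)
Nullable: {}


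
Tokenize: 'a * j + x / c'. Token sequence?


Scan left to right, longest-match per lexeme
Tokens: ID(a), OP(*), ID(j), OP(+), ID(x), OP(/), ID(c)


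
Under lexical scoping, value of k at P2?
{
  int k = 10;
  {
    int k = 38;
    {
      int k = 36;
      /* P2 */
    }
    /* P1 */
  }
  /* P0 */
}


k declared in the same block as P2
k = 36


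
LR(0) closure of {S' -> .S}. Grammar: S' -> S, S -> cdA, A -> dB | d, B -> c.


Start: S' -> .S
For each item with dot before a nonterminal B, add B -> .γ for every B-production
Closure: [S' -> .S, S -> .cdA]


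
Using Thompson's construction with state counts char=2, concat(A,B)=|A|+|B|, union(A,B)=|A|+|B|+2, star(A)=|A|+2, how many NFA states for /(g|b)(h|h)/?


Syntax tree has 4 char leaf(s), 2 union(s), 0 star(s)
chars contribute 4×2 = 8; each union adds +2; each star adds +2
Total: 8 + 4 + 0 = 12 states


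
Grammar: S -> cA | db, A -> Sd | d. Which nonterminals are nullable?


A nonterminal is nullable iff some alternative derives ε (directly, or every symbol in it is nullable)
Nullable: {}


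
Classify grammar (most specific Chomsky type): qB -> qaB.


LHS has context (more than one symbol) and |LHS| ≤ |RHS|
Classification: Type 1 (Context-Sensitive)


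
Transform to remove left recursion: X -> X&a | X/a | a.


Left-recursive alternatives: X&a, X/a; non-recursive: a
Introduce X': X -> aX', X' -> &aX' | /aX' | ε


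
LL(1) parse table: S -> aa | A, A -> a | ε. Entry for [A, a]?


For [A, a]: 'a' ∈ FIRST(a)
Entry: A -> a


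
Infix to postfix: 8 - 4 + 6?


Left to right (same or higher precedence on left)
Postfix: 8 4 - 6 +


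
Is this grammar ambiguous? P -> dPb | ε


balanced d^n…b^n: each string has a unique parse
Unambiguous


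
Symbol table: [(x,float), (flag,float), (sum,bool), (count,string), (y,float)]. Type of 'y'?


Lookup 'y' → type float


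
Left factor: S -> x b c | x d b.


Common prefix: 'x'
Factored: S -> x S', S' -> b c | d b


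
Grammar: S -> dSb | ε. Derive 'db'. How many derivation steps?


Derivation: S => dSb => db
Steps: 2


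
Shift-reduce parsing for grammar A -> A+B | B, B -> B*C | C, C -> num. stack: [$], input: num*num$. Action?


no handle on stack; shift 'num'
Action: shift


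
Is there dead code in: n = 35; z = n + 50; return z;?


n is read by z's definition; z is returned
No dead code


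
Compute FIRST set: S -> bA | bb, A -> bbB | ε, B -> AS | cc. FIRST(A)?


Per alternative of A: FIRST(bbB) = {b}; FIRST(ε) = {ε}
FIRST(A) = {b, ε}


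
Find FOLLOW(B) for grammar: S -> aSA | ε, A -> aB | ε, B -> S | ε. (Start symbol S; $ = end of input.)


$ ∈ FOLLOW(S). For each A -> αBβ: add FIRST(β)\{ε} to FOLLOW(B); if β nullable, add FOLLOW(A).
FOLLOW(B) = {$, a}


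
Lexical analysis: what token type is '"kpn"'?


Pattern: double-quoted sequence
Type: STRING_LITERAL


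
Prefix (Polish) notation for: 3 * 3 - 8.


left-to-right (same/higher precedence on left): tree is (- (* 3 3) 8)
Prefix: - * 3 3 8


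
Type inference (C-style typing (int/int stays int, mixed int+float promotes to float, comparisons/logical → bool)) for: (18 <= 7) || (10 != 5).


Operand types: bool || bool
Rule: logical operators take bool operands and yield bool
Result type: bool
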